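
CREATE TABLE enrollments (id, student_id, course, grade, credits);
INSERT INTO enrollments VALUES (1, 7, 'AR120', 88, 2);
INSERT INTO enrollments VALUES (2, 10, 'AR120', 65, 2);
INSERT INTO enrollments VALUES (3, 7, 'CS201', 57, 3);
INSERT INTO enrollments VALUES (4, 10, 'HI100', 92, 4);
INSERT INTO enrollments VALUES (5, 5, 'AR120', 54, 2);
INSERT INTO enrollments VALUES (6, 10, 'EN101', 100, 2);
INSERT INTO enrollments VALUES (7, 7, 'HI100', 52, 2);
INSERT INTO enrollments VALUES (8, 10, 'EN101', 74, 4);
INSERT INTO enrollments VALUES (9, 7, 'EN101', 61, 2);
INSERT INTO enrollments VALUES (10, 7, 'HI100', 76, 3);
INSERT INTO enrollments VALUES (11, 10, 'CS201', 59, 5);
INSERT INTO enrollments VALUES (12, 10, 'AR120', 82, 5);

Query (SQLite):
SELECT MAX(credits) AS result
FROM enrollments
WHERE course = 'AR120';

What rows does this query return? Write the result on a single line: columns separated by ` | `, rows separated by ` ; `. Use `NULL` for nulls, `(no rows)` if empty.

Rows where course='AR120' → credits values: [2, 2, 2, 5].
MAX of non-NULL values = 5.

5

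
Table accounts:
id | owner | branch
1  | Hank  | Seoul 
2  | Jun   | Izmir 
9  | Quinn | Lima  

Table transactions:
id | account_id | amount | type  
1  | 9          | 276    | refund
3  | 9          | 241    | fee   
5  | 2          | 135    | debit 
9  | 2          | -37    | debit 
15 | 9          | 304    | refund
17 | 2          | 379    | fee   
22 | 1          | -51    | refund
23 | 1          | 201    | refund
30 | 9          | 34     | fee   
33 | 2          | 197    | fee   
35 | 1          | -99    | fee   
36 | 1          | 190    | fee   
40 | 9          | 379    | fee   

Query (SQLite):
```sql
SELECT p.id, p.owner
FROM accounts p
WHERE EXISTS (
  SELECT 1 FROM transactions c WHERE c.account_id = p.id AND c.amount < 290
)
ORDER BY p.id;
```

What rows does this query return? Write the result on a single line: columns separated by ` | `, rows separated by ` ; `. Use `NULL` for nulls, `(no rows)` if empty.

1 | Hank ; 2 | Jun ; 9 | Quinn

For each accounts row, check whether any transactions with matching account_id has amount < 290.
Keep rows where that is true.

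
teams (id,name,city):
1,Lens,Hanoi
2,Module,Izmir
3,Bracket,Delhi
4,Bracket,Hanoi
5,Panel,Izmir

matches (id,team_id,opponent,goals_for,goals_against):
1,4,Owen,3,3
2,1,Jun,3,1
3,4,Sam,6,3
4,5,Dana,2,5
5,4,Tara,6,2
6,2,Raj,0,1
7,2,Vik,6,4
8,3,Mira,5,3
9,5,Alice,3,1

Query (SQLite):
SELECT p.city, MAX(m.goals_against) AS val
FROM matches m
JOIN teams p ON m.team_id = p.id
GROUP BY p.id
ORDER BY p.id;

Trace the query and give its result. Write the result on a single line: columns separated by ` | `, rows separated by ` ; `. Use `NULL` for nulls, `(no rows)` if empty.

Join each matches row to its teams via team_id.
Group joined rows by teams.id; compute MAX(m.goals_against) per group.
  1: ids {2} → MAX(m.goals_against)=1
  2: ids {6, 7} → MAX(m.goals_against)=4
  3: ids {8} → MAX(m.goals_against)=3
  4: ids {1, 3, 5} → MAX(m.goals_against)=3
  5: ids {4, 9} → MAX(m.goals_against)=5

Hanoi | 1 ; Izmir | 4 ; Delhi | 3 ; Hanoi | 3 ; Izmir | 5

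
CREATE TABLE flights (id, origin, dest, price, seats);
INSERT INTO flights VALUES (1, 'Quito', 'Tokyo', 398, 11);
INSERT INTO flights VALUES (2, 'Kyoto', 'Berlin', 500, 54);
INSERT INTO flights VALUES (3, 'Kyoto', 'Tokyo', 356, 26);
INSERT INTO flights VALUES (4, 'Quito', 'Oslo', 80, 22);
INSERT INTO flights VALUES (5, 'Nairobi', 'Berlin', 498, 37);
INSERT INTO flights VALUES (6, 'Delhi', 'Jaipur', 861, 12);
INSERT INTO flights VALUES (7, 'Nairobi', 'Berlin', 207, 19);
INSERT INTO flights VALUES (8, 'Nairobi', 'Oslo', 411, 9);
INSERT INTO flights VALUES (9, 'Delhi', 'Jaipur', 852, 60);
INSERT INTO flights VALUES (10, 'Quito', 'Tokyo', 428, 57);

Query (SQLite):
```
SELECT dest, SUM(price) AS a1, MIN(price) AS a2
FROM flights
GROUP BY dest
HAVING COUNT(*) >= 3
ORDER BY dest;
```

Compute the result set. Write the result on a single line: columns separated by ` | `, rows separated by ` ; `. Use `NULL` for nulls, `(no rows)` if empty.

Berlin | 1205 | 207 ; Tokyo | 1182 | 356

Group flights by dest.
Per group compute: SUM(price), MIN(price).
HAVING: drop groups with fewer than 3 rows.
  Berlin: ids {2, 5, 7} → SUM(price)=1205, MIN(price)=207
  Jaipur: ids {6, 9} → SUM(price)=1713, MIN(price)=852
  Oslo: ids {4, 8} → SUM(price)=491, MIN(price)=80
  Tokyo: ids {1, 3, 10} → SUM(price)=1182, MIN(price)=356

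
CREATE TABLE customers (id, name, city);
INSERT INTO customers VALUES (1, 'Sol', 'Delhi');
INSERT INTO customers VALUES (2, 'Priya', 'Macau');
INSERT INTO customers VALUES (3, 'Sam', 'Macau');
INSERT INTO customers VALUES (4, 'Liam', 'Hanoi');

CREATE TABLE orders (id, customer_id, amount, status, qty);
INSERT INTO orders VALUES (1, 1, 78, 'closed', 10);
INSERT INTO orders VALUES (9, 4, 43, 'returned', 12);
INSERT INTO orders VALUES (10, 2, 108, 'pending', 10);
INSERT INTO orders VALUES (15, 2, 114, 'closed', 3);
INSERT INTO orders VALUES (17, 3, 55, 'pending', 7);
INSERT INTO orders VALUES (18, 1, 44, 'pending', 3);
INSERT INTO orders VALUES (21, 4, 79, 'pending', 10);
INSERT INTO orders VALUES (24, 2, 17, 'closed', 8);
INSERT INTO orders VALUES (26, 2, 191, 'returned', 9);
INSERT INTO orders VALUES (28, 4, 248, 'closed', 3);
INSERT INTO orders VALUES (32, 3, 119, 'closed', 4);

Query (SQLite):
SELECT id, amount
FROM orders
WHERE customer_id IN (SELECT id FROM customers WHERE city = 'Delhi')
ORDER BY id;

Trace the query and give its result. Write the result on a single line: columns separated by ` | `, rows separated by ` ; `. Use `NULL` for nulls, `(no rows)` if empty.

Inner query: customers.id where city = 'Delhi'.
Outer: keep orders rows whose customer_id is in that set.
Inner query → {1}

1 | 78 ; 18 | 44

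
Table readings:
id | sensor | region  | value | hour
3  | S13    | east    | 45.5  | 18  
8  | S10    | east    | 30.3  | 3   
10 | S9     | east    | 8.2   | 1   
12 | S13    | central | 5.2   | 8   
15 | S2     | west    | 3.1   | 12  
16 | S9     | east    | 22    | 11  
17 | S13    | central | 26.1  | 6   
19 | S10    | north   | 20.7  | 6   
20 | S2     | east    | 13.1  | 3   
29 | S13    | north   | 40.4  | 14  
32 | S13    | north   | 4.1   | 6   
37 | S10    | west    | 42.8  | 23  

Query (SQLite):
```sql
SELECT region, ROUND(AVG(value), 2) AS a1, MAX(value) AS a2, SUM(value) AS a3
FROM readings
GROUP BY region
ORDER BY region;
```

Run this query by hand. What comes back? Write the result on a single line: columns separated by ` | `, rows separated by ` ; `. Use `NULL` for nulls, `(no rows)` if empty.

central | 15.65 | 26.1 | 31.3 ; east | 23.82 | 45.5 | 119.1 ; north | 21.73 | 40.4 | 65.2 ; west | 22.95 | 42.8 | 45.9

Group readings by region.
Per group compute: ROUND(AVG(value), 2), MAX(value), SUM(value).
  central: ids {12, 17} → ROUND(AVG(value), 2)=15.65, MAX(value)=26.1, SUM(value)=31.3
  east: ids {3, 8, 10, 16, 20} → ROUND(AVG(value), 2)=23.82, MAX(value)=45.5, SUM(value)=119.1
  north: ids {19, 29, 32} → ROUND(AVG(value), 2)=21.73, MAX(value)=40.4, SUM(value)=65.2
  west: ids {15, 37} → ROUND(AVG(value), 2)=22.95, MAX(value)=42.8, SUM(value)=45.9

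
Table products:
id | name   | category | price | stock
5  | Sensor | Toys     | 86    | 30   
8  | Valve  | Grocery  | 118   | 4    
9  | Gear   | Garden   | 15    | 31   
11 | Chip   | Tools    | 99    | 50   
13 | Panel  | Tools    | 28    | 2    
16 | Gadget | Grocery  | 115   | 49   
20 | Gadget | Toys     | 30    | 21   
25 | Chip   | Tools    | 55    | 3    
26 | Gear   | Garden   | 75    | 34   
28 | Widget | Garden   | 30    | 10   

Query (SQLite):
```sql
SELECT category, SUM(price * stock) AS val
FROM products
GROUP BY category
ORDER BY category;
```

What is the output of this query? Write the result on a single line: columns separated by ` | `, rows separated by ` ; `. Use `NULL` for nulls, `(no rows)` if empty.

Garden | 3315 ; Grocery | 6107 ; Tools | 5171 ; Toys | 3210

For each row compute price * stock.
Group by category; take SUM of the expression per group.
  Garden: ids {9, 26, 28} → SUM(price * stock)=3315
  Grocery: ids {8, 16} → SUM(price * stock)=6107
  Tools: ids {11, 13, 25} → SUM(price * stock)=5171
  Toys: ids {5, 20} → SUM(price * stock)=3210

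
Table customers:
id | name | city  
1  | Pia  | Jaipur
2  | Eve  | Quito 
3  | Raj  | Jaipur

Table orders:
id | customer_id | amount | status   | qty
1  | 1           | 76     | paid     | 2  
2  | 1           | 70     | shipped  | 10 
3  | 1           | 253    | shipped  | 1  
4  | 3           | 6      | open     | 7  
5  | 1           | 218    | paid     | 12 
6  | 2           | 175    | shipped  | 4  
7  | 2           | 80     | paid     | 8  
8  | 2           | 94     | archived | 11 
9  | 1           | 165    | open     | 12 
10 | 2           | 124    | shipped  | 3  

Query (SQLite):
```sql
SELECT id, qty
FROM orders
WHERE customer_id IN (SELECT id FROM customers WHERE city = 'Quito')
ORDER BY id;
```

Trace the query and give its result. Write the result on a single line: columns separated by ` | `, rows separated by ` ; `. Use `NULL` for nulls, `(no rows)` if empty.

Inner query: customers.id where city = 'Quito'.
Outer: keep orders rows whose customer_id is in that set.
Inner query → {2}

6 | 4 ; 7 | 8 ; 8 | 11 ; 10 | 3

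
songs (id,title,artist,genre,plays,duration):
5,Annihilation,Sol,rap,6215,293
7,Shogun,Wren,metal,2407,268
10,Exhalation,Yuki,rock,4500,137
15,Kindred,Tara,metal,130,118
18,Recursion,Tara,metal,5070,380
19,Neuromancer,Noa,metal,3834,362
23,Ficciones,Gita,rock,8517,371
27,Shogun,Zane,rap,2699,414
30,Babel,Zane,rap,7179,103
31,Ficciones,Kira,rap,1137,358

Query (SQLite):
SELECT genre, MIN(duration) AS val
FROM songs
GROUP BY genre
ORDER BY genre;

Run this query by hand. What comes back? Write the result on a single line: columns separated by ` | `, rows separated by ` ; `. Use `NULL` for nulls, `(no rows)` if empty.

metal | 118 ; rap | 103 ; rock | 137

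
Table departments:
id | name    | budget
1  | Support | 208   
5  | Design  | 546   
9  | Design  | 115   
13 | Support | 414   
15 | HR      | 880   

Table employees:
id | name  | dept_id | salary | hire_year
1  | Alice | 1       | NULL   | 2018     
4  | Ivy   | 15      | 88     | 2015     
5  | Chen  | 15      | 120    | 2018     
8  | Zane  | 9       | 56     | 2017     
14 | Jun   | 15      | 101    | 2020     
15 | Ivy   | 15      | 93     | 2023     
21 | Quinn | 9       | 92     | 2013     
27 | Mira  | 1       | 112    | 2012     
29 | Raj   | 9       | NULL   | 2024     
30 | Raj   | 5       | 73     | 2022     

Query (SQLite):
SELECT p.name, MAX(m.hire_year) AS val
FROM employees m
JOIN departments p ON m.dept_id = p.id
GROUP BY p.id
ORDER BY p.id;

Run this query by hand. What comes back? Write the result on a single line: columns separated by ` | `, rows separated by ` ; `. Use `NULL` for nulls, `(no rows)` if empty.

Support | 2018 ; Design | 2022 ; Design | 2024 ; HR | 2023

Join each employees row to its departments via dept_id.
Group joined rows by departments.id; compute MAX(m.hire_year) per group.
  1: ids {1, 27} → MAX(m.hire_year)=2018
  5: ids {30} → MAX(m.hire_year)=2022
  9: ids {8, 21, 29} → MAX(m.hire_year)=2024
  15: ids {4, 5, 14, 15} → MAX(m.hire_year)=2023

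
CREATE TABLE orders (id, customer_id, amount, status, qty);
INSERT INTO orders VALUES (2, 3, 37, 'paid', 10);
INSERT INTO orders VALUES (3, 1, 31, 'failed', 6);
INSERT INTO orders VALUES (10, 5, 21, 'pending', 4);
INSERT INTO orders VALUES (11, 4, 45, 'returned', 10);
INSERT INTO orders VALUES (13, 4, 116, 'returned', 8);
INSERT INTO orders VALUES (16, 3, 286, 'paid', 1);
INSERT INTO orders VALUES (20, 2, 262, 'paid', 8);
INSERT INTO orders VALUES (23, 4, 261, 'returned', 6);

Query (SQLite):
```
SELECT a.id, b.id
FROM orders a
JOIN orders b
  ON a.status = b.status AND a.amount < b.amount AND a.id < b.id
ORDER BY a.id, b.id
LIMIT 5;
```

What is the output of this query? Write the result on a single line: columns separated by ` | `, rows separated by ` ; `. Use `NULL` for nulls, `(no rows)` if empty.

Pairs (a,b) with same status, a.amount < b.amount, a.id < b.id.
status groups: failed:{3} paid:{2,16,20} pending:{10} returned:{11,13,23}
Ordered by (a.id, b.id); first 5.

2 | 16 ; 2 | 20 ; 11 | 13 ; 11 | 23 ; 13 | 23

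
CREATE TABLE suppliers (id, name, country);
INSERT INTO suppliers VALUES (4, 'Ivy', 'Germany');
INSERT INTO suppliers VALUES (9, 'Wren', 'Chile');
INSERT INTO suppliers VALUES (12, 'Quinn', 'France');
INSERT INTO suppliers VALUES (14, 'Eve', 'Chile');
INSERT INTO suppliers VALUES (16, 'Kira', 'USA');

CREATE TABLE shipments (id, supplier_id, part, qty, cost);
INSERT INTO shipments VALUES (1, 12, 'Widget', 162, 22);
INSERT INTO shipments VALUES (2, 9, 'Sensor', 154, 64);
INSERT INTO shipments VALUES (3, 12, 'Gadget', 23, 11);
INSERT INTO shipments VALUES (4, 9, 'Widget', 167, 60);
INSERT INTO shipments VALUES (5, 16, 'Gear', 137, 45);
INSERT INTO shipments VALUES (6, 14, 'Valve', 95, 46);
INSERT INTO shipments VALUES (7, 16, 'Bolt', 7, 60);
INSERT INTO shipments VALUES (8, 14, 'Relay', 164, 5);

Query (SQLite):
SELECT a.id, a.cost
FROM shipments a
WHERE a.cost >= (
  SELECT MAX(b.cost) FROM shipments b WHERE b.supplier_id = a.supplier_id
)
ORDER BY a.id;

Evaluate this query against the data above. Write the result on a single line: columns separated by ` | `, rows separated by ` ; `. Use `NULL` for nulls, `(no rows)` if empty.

For each shipments row a, compute MAX(cost) over rows sharing a.supplier_id.
Keep row a if a.cost >= that per-group MAX.
  supplier_id=9: MAX(cost) = 64
  supplier_id=12: MAX(cost) = 22
  supplier_id=14: MAX(cost) = 46
  supplier_id=16: MAX(cost) = 60

1 | 22 ; 2 | 64 ; 6 | 46 ; 7 | 60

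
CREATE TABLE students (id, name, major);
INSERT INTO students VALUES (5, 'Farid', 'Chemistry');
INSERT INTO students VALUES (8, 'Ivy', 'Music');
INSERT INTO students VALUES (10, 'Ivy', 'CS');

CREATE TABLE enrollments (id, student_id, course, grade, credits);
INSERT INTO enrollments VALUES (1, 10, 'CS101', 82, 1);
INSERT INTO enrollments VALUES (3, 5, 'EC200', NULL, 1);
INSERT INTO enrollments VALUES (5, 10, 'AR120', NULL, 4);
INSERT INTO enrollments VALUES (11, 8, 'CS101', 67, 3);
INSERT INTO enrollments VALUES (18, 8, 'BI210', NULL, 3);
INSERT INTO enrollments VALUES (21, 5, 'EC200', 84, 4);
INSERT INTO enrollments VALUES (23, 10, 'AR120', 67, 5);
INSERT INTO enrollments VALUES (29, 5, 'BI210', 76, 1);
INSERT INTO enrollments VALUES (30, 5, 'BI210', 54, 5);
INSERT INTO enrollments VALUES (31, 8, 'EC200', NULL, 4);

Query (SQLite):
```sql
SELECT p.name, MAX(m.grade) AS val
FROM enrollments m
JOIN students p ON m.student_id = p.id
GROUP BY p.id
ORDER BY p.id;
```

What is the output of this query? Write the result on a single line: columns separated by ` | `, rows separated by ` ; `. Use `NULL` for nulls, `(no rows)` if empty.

Join each enrollments row to its students via student_id.
Group joined rows by students.id; compute MAX(m.grade) per group.
  5: ids {3, 21, 29, 30} → MAX(m.grade)=84
  8: ids {11, 18, 31} → MAX(m.grade)=67
  10: ids {1, 5, 23} → MAX(m.grade)=82

Farid | 84 ; Ivy | 67 ; Ivy | 82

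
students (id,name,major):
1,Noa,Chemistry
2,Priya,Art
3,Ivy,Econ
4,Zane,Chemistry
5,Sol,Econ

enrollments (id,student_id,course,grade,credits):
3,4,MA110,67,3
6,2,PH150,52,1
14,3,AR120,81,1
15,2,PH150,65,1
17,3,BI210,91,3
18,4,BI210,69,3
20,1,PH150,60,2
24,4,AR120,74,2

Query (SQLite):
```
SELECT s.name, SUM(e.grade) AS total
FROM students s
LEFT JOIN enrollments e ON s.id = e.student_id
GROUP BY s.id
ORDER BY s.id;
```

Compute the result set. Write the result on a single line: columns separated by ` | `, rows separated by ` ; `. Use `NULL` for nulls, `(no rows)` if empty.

LEFT JOIN keeps every students row; unmatched ones get NULL for enrollments columns.
Group by students.id and compute SUM(e.grade). SUM over an all-NULL group is NULL.
  1: ids {20} → SUM(e.grade)=60
  2: ids {6, 15} → SUM(e.grade)=117
  3: ids {14, 17} → SUM(e.grade)=172
  4: ids {3, 18, 24} → SUM(e.grade)=210
  5: ids {—} → SUM(e.grade)=NULL

Noa | 60 ; Priya | 117 ; Ivy | 172 ; Zane | 210 ; Sol | NULL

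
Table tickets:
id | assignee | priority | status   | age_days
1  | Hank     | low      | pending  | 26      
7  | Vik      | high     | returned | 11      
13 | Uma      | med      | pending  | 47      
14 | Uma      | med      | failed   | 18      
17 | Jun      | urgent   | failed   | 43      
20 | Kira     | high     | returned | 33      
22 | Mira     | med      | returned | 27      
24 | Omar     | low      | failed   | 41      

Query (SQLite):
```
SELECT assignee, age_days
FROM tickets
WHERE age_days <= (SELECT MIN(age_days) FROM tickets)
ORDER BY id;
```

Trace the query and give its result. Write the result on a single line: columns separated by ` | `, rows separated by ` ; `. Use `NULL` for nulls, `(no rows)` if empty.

Vik | 11

Scalar subquery: MIN(age_days) over all tickets rows = 11.
Keep rows where age_days <= that value.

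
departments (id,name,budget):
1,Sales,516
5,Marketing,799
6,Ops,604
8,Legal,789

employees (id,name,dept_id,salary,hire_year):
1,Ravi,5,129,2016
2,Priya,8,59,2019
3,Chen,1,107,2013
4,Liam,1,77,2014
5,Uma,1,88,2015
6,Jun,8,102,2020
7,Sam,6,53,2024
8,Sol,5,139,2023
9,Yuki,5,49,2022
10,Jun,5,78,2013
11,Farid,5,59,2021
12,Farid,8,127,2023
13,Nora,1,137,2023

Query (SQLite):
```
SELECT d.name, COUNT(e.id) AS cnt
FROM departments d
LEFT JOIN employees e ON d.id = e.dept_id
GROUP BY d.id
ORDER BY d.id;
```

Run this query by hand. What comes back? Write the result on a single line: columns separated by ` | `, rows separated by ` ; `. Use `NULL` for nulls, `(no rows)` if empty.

Sales | 4 ; Marketing | 5 ; Ops | 1 ; Legal | 3

LEFT JOIN keeps every departments row; unmatched ones get NULL for employees columns.
Group by departments.id and compute COUNT(e.id). COUNT(col) of an all-NULL group is 0.
  1: ids {3, 4, 5, 13} → COUNT(e.id)=4
  5: ids {1, 8, 9, 10, 11} → COUNT(e.id)=5
  6: ids {7} → COUNT(e.id)=1
  8: ids {2, 6, 12} → COUNT(e.id)=3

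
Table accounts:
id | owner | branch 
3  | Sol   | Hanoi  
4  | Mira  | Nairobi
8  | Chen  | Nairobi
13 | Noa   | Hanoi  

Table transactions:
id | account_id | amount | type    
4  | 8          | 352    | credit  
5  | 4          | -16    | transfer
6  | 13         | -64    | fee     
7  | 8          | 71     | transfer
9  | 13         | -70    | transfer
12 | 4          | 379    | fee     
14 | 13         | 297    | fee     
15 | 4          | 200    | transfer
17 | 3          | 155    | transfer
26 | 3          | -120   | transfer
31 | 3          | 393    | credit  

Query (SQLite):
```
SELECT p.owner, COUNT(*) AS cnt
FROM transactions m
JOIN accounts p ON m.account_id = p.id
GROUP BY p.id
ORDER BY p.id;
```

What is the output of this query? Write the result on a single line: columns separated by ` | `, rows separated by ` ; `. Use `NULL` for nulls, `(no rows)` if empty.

Join each transactions row to its accounts via account_id.
Group joined rows by accounts.id; compute COUNT(*) per group.
  3: ids {17, 26, 31} → COUNT(*)=3
  4: ids {5, 12, 15} → COUNT(*)=3
  8: ids {4, 7} → COUNT(*)=2
  13: ids {6, 9, 14} → COUNT(*)=3

Sol | 3 ; Mira | 3 ; Chen | 2 ; Noa | 3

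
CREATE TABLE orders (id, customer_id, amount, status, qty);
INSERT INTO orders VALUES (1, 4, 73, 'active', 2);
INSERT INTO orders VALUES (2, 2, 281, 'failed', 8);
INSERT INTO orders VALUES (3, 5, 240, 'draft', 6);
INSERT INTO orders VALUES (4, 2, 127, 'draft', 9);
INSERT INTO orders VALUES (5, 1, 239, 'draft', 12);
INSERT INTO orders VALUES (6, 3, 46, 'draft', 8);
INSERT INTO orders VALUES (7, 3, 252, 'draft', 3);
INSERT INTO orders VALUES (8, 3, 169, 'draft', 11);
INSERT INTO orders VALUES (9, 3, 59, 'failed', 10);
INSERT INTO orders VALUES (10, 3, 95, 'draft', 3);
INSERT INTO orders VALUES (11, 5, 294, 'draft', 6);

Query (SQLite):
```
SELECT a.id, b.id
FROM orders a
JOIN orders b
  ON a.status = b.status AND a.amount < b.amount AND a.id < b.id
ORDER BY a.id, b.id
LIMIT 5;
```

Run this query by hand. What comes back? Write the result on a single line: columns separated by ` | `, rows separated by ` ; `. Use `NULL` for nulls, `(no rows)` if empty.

3 | 7 ; 3 | 11 ; 4 | 5 ; 4 | 7 ; 4 | 8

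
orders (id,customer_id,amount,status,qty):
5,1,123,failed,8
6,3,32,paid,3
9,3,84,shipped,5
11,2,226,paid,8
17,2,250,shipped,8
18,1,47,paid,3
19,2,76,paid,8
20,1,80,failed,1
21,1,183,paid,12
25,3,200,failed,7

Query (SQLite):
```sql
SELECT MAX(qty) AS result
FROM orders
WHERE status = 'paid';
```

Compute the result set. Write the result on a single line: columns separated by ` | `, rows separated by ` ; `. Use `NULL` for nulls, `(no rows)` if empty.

Rows where status='paid' → qty values: [3, 8, 3, 8, 12].
MAX of non-NULL values = 12.

12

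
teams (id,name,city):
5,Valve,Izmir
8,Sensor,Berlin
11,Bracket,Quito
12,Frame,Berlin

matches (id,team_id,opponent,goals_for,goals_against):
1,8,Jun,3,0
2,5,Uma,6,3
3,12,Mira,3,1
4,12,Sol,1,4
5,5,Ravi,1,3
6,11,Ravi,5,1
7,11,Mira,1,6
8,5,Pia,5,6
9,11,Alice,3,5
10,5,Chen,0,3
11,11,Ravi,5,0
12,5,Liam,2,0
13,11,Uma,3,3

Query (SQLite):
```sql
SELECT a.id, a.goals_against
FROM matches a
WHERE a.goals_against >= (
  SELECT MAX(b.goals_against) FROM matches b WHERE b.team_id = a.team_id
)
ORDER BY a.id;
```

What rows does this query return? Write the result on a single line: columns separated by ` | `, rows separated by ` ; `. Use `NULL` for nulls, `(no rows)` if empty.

1 | 0 ; 4 | 4 ; 7 | 6 ; 8 | 6

For each matches row a, compute MAX(goals_against) over rows sharing a.team_id.
Keep row a if a.goals_against >= that per-group MAX.
  team_id=5: MAX(goals_against) = 6
  team_id=8: MAX(goals_against) = 0
  team_id=11: MAX(goals_against) = 6
  team_id=12: MAX(goals_against) = 4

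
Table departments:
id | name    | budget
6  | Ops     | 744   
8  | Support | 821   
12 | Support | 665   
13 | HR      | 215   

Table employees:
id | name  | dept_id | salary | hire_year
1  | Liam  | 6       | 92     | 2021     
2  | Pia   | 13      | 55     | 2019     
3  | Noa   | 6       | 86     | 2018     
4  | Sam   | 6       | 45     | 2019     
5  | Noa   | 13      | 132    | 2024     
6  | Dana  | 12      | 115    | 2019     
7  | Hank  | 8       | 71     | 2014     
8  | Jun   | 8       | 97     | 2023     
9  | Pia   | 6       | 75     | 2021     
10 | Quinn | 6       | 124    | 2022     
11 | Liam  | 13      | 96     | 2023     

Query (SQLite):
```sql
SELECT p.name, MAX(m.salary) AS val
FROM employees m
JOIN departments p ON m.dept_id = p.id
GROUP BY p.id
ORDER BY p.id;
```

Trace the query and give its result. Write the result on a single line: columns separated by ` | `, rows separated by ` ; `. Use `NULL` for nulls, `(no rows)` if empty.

Ops | 124 ; Support | 97 ; Support | 115 ; HR | 132

Join each employees row to its departments via dept_id.
Group joined rows by departments.id; compute MAX(m.salary) per group.
  6: ids {1, 3, 4, 9, 10} → MAX(m.salary)=124
  8: ids {7, 8} → MAX(m.salary)=97
  12: ids {6} → MAX(m.salary)=115
  13: ids {2, 5, 11} → MAX(m.salary)=132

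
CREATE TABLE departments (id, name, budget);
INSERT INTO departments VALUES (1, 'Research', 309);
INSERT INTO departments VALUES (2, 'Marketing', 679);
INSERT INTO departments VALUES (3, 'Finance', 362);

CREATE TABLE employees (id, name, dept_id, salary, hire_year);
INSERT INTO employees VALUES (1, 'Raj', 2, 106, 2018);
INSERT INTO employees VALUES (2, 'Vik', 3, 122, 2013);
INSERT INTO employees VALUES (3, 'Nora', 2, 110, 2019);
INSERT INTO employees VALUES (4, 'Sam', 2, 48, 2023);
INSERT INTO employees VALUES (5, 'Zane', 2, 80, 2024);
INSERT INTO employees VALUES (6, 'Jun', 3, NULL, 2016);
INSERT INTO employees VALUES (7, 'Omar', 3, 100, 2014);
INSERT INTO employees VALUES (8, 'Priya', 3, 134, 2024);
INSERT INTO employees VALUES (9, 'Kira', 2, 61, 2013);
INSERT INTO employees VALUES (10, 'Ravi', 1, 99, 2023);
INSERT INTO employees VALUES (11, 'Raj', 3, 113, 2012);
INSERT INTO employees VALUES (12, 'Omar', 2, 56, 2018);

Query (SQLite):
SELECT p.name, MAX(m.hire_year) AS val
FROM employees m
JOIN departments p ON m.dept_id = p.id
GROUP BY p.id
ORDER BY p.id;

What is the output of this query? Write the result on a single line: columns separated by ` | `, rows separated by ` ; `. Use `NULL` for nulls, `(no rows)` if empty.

Research | 2023 ; Marketing | 2024 ; Finance | 2024

Join each employees row to its departments via dept_id.
Group joined rows by departments.id; compute MAX(m.hire_year) per group.
  1: ids {10} → MAX(m.hire_year)=2023
  2: ids {1, 3, 4, 5, 9, 12} → MAX(m.hire_year)=2024
  3: ids {2, 6, 7, 8, 11} → MAX(m.hire_year)=2024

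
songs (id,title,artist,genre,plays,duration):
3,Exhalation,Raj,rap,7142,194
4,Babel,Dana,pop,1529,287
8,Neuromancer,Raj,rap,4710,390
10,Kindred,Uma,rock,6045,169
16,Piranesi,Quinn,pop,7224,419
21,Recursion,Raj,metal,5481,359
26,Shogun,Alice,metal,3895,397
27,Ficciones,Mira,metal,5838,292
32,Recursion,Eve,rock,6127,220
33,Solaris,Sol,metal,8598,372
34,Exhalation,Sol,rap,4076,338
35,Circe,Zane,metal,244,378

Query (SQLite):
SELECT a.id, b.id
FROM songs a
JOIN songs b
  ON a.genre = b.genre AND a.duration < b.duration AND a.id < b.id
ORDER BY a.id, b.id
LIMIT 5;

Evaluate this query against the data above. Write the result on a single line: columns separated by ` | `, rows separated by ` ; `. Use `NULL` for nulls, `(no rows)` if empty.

Pairs (a,b) with same genre, a.duration < b.duration, a.id < b.id.
genre groups: metal:{21,26,27,33,35} pop:{4,16} rap:{3,8,34} rock:{10,32}
Ordered by (a.id, b.id); first 5.

3 | 8 ; 3 | 34 ; 4 | 16 ; 10 | 32 ; 21 | 26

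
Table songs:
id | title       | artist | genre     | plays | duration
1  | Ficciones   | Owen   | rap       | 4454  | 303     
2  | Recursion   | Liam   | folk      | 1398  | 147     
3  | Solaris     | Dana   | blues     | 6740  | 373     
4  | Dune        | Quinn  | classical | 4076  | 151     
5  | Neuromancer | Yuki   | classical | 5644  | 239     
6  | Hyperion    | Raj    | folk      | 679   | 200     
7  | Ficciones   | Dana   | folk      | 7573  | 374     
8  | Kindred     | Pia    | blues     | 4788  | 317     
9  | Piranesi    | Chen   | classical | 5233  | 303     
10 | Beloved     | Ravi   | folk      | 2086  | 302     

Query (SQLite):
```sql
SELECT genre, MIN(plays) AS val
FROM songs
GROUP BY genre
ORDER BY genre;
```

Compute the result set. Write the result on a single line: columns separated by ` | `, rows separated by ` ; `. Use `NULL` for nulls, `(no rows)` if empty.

blues | 4788 ; classical | 4076 ; folk | 679 ; rap | 4454

Partition songs by genre; compute MIN(plays) within each group.
  blues: ids {3, 8} → MIN(plays)=4788
  classical: ids {4, 5, 9} → MIN(plays)=4076
  folk: ids {2, 6, 7, 10} → MIN(plays)=679
  rap: ids {1} → MIN(plays)=4454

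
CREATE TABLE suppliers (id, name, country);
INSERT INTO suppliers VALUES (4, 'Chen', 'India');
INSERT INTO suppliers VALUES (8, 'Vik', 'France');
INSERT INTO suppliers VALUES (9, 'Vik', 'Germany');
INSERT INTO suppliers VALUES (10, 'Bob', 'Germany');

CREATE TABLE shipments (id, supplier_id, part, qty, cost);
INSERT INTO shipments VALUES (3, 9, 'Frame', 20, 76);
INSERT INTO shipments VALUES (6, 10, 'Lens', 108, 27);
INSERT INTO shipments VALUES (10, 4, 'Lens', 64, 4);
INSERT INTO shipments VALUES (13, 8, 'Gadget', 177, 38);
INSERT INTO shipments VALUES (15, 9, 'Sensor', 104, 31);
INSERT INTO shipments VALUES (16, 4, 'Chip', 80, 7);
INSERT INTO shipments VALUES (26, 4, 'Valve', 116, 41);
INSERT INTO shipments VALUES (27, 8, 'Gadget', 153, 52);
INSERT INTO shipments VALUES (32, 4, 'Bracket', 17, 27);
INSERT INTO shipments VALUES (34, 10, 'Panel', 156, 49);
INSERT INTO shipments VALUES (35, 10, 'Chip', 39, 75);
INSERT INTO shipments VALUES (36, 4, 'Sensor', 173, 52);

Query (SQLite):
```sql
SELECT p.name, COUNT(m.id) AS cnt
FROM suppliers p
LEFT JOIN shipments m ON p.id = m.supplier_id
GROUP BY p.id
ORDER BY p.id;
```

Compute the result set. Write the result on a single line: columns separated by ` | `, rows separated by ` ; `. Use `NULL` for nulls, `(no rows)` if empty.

LEFT JOIN keeps every suppliers row; unmatched ones get NULL for shipments columns.
Group by suppliers.id and compute COUNT(m.id). COUNT(col) of an all-NULL group is 0.
  4: ids {10, 16, 26, 32, 36} → COUNT(m.id)=5
  8: ids {13, 27} → COUNT(m.id)=2
  9: ids {3, 15} → COUNT(m.id)=2
  10: ids {6, 34, 35} → COUNT(m.id)=3

Chen | 5 ; Vik | 2 ; Vik | 2 ; Bob | 3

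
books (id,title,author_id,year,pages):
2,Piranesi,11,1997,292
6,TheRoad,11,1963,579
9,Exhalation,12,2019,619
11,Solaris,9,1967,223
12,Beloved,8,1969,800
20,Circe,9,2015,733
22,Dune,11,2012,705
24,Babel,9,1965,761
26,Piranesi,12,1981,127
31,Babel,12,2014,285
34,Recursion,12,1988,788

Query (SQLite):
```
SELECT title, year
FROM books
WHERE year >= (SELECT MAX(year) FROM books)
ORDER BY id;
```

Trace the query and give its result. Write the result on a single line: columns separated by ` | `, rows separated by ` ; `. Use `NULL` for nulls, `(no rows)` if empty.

Scalar subquery: MAX(year) over all books rows = 2019.
Keep rows where year >= that value.

Exhalation | 2019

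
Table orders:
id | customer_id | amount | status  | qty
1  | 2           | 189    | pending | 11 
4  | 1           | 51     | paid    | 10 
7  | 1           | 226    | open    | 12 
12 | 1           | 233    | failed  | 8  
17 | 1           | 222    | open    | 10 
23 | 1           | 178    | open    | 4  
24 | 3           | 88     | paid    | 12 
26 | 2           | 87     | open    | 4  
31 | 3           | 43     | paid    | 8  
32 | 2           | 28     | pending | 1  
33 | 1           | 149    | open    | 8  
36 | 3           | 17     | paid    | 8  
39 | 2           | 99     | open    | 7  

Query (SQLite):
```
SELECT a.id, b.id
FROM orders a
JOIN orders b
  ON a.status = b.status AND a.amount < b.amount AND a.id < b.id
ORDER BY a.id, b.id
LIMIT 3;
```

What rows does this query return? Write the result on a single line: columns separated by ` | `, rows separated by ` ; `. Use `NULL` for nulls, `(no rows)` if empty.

Pairs (a,b) with same status, a.amount < b.amount, a.id < b.id.
status groups: failed:{12} open:{7,17,23,26,33,39} paid:{4,24,31,36} pending:{1,32}
Ordered by (a.id, b.id); first 3.

4 | 24 ; 26 | 33 ; 26 | 39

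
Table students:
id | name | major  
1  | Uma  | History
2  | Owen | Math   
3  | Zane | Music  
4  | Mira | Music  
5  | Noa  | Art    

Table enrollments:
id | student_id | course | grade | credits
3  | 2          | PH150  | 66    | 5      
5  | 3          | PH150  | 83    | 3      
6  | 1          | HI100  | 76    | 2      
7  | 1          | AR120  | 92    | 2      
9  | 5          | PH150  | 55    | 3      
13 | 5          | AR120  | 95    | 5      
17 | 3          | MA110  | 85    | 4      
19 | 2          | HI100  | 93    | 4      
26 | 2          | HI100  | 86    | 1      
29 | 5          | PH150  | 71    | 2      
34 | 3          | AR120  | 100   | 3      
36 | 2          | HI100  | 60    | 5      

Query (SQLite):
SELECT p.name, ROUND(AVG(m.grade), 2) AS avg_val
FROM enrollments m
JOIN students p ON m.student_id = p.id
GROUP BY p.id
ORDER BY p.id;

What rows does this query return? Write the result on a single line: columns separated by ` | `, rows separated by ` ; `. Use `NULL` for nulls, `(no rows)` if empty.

Join each enrollments row to its students via student_id.
Group joined rows by students.id; compute ROUND(AVG(m.grade), 2) per group.
  1: ids {6, 7} → ROUND(AVG(m.grade), 2)=84
  2: ids {3, 19, 26, 36} → ROUND(AVG(m.grade), 2)=76.25
  3: ids {5, 17, 34} → ROUND(AVG(m.grade), 2)=89.33
  5: ids {9, 13, 29} → ROUND(AVG(m.grade), 2)=73.67

Uma | 84 ; Owen | 76.25 ; Zane | 89.33 ; Noa | 73.67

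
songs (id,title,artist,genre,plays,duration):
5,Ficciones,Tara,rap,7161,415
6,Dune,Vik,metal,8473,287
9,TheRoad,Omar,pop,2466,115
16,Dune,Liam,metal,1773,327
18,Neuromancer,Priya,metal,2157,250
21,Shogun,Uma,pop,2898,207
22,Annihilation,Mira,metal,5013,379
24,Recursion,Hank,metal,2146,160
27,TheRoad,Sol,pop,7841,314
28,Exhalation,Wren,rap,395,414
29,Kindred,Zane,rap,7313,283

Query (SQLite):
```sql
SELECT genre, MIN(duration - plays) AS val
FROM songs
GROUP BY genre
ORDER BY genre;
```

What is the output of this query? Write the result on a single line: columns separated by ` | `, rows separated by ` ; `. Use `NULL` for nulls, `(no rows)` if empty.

metal | -8186 ; pop | -7527 ; rap | -7030

For each row compute duration - plays.
Group by genre; take MIN of the expression per group.
  metal: ids {6, 16, 18, 22, 24} → MIN(duration - plays)=-8186
  pop: ids {9, 21, 27} → MIN(duration - plays)=-7527
  rap: ids {5, 28, 29} → MIN(duration - plays)=-7030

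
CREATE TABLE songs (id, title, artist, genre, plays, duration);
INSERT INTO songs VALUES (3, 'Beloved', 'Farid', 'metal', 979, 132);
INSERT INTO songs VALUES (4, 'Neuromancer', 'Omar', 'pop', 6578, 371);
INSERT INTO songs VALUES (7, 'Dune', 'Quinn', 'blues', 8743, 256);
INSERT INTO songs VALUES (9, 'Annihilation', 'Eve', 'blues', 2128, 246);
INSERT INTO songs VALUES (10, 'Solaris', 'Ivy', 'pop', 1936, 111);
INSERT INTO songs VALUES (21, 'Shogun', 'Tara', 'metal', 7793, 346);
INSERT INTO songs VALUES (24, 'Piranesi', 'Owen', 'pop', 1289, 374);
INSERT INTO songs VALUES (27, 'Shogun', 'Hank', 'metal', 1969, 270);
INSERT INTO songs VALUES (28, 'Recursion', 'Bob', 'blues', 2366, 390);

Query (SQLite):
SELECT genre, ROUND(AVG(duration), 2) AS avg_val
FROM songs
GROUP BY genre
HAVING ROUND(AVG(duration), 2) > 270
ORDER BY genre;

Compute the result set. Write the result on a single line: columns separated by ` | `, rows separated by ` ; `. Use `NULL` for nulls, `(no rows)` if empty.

Partition songs by genre; compute ROUND(AVG(duration), 2) within each group.
HAVING: keep groups where ROUND(AVG(duration), 2) > 270.
  blues: ids {7, 9, 28} → ROUND(AVG(duration), 2)=297.33
  metal: ids {3, 21, 27} → ROUND(AVG(duration), 2)=249.33
  pop: ids {4, 10, 24} → ROUND(AVG(duration), 2)=285.33

blues | 297.33 ; pop | 285.33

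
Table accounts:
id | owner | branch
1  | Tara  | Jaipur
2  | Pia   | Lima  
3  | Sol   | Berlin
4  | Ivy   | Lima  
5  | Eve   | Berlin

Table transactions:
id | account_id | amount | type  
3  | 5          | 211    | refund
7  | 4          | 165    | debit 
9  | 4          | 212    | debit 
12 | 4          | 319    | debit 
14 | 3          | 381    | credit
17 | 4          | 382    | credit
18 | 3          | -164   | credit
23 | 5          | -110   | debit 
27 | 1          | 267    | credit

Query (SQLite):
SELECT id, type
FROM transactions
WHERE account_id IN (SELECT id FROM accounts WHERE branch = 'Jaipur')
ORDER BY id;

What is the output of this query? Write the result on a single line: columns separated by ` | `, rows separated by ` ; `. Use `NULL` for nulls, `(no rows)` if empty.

Inner query: accounts.id where branch = 'Jaipur'.
Outer: keep transactions rows whose account_id is in that set.
Inner query → {1}

27 | credit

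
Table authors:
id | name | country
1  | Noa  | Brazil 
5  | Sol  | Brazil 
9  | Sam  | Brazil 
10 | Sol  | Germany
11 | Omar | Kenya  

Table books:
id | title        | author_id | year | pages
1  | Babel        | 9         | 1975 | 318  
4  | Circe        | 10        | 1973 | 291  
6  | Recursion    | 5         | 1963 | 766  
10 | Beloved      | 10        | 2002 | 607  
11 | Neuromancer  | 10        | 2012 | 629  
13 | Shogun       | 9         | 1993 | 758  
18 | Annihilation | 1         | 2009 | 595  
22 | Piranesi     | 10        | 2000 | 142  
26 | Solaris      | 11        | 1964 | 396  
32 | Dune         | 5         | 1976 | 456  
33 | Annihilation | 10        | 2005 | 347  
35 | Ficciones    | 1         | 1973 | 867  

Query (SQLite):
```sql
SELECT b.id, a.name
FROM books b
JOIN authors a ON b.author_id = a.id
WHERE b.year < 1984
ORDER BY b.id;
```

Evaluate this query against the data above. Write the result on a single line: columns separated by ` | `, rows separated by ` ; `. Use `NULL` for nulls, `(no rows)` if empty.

1 | Sam ; 4 | Sol ; 6 | Sol ; 26 | Omar ; 32 | Sol ; 35 | Noa

Each books row matches the authors row where author_id = authors.id.
Then keep rows with b.year < 1984.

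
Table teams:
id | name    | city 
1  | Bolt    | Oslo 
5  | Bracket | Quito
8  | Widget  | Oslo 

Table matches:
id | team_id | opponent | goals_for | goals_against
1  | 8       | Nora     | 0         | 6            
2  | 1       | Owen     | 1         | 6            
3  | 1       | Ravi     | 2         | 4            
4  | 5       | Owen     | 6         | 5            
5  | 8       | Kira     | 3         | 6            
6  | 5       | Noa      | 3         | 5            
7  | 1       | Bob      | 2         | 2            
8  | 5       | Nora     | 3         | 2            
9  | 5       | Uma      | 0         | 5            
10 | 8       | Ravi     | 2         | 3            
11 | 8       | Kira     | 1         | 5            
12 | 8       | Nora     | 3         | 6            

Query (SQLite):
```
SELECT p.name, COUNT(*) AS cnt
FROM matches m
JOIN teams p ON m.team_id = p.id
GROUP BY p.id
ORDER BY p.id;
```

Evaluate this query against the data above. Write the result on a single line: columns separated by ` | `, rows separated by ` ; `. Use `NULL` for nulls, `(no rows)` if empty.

Bolt | 3 ; Bracket | 4 ; Widget | 5

Join each matches row to its teams via team_id.
Group joined rows by teams.id; compute COUNT(*) per group.
  1: ids {2, 3, 7} → COUNT(*)=3
  5: ids {4, 6, 8, 9} → COUNT(*)=4
  8: ids {1, 5, 10, 11, 12} → COUNT(*)=5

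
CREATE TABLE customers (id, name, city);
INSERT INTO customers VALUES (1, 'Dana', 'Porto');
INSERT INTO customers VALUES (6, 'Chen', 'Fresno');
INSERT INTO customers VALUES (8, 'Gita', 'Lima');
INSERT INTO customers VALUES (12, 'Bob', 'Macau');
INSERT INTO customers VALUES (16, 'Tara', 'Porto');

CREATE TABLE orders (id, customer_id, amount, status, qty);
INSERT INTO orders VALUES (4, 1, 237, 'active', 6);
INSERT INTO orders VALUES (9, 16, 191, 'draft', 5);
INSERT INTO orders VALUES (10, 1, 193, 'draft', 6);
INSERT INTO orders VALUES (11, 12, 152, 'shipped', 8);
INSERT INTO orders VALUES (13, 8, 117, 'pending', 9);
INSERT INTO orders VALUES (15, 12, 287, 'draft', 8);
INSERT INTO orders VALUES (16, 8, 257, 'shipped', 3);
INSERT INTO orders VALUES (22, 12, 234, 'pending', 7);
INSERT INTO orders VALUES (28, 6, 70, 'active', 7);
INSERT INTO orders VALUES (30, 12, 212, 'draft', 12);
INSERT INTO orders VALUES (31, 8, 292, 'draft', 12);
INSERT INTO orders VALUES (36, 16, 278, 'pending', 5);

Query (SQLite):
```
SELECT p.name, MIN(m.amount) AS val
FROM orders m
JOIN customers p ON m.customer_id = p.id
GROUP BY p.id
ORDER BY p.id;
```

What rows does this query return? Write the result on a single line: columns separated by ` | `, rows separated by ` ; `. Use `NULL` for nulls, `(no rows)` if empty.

Dana | 193 ; Chen | 70 ; Gita | 117 ; Bob | 152 ; Tara | 191

Join each orders row to its customers via customer_id.
Group joined rows by customers.id; compute MIN(m.amount) per group.
  1: ids {4, 10} → MIN(m.amount)=193
  6: ids {28} → MIN(m.amount)=70
  8: ids {13, 16, 31} → MIN(m.amount)=117
  12: ids {11, 15, 22, 30} → MIN(m.amount)=152
  16: ids {9, 36} → MIN(m.amount)=191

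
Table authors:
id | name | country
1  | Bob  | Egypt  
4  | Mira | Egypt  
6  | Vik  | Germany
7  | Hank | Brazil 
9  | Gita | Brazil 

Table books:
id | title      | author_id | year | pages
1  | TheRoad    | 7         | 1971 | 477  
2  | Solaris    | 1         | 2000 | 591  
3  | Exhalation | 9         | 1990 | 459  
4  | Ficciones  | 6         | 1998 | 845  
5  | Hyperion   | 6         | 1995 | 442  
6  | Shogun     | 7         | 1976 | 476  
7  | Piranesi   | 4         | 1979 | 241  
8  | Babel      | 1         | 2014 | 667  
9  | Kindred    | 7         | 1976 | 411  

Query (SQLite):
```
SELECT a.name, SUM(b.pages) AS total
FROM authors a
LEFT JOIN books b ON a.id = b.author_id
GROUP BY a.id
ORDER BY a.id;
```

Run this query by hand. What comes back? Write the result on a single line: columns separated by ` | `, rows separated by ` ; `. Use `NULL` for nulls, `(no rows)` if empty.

Bob | 1258 ; Mira | 241 ; Vik | 1287 ; Hank | 1364 ; Gita | 459

LEFT JOIN keeps every authors row; unmatched ones get NULL for books columns.
Group by authors.id and compute SUM(b.pages). SUM over an all-NULL group is NULL.
  1: ids {2, 8} → SUM(b.pages)=1258
  4: ids {7} → SUM(b.pages)=241
  6: ids {4, 5} → SUM(b.pages)=1287
  7: ids {1, 6, 9} → SUM(b.pages)=1364
  9: ids {3} → SUM(b.pages)=459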